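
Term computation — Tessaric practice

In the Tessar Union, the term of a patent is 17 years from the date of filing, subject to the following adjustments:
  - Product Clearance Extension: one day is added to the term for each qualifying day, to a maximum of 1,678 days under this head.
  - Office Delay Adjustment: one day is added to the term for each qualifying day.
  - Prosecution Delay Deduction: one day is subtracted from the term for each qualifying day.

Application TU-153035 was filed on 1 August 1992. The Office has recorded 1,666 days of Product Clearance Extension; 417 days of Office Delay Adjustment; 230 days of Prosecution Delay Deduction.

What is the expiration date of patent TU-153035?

Base term: filing date + 17 years → 1 August 2009.
Product Clearance Extension: 1666 days (within the 1678-day cap) → +1666 days → 22 February 2014.
Office Delay Adjustment: +417 days → 15 April 2015.
Prosecution Delay Deduction: −230 days → 28 August 2014.

2014-08-28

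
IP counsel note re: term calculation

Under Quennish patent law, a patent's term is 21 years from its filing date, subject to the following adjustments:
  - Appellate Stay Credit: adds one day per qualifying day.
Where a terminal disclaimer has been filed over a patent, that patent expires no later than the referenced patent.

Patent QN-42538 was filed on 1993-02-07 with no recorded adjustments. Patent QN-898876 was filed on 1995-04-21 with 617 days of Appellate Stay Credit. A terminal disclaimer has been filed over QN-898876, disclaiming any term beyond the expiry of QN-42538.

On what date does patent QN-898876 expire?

Natural term of QN-898876:
  Base: filing + 21 years → 21 April 2016.
  Appellate Stay Credit: +617 days → 29 December 2017.
Expiry of referenced patent QN-42538:
  Base: filing + 21 years → 7 February 2014.
Terminal disclaimer: QN-898876 expires on the earlier of 29 December 2017 and 7 February 2014.

February 7, 2014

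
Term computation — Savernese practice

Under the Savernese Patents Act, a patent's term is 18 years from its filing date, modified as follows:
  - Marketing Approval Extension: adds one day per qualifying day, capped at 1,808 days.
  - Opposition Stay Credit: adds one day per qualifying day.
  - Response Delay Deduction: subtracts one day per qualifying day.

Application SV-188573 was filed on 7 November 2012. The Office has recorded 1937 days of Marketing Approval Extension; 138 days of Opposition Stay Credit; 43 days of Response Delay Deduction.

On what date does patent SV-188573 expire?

Base term: filing date + 18 years → 7 November 2030.
Marketing Approval Extension: 1937 days claimed exceeds the 1808-day cap, so +1808 days → 20 October 2035.
Opposition Stay Credit: +138 days → 6 March 2036.
Response Delay Deduction: −43 days → 23 January 2036.

2036-01-23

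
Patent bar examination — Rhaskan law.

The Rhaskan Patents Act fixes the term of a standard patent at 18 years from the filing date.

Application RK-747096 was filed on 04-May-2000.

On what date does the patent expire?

2018-05-04

Filing date + 18 years → 4 May 2018.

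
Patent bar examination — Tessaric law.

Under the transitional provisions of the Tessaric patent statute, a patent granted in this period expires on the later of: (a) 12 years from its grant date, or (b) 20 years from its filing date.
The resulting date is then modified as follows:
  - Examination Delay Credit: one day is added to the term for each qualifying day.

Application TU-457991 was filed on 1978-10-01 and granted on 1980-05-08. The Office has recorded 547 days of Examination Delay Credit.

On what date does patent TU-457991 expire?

(a) grant + 12 years → 8 May 1992.
(b) filing + 20 years → 1 October 1998.
Later of the two: 1 October 1998.
Examination Delay Credit: +547 days → 31 March 2000.

2000-03-31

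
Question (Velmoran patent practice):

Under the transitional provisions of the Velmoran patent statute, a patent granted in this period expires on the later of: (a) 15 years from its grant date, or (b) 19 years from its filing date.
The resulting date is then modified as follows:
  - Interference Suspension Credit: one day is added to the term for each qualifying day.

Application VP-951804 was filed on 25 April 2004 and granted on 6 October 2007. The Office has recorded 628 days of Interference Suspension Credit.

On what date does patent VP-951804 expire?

(a) grant + 15 years → 6 October 2022.
(b) filing + 19 years → 25 April 2023.
Later of the two: 25 April 2023.
Interference Suspension Credit: +628 days → 12 January 2025.

2025-01-12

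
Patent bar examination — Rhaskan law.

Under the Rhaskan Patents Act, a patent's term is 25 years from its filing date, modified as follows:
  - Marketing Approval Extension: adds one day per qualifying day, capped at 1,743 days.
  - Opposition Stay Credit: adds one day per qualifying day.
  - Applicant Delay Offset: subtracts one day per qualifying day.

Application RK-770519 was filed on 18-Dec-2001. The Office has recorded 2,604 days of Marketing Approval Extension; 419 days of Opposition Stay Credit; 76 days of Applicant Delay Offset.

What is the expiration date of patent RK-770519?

2032-09-03

Base term: filing date + 25 years → 18 December 2026.
Marketing Approval Extension: 2604 days claimed exceeds the 1743-day cap, so +1743 days → 26 September 2031.
Opposition Stay Credit: +419 days → 18 November 2032.
Applicant Delay Offset: −76 days → 3 September 2032.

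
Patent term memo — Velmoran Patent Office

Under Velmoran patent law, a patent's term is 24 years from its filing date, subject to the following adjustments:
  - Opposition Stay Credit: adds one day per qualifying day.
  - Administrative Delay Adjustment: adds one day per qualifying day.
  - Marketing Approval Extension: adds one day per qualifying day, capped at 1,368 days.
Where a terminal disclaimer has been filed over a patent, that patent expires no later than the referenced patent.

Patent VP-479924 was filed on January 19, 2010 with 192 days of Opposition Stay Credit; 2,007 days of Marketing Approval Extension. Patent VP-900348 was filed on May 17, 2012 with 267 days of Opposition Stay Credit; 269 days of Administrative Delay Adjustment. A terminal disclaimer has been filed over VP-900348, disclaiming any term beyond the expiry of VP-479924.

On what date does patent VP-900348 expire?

Natural term of VP-900348:
  Base: filing + 24 years → 17 May 2036.
  Opposition Stay Credit: +267 days → 8 February 2037.
  Administrative Delay Adjustment: +269 days → 4 November 2037.
Expiry of referenced patent VP-479924:
  Base: filing + 24 years → 19 January 2034.
  Opposition Stay Credit: +192 days → 30 July 2034.
  Marketing Approval Extension: 2007 days claimed exceeds the 1368-day cap, so +1368 days → 28 April 2038.
Terminal disclaimer: VP-900348 expires on the earlier of 4 November 2037 and 28 April 2038.

2037-11-04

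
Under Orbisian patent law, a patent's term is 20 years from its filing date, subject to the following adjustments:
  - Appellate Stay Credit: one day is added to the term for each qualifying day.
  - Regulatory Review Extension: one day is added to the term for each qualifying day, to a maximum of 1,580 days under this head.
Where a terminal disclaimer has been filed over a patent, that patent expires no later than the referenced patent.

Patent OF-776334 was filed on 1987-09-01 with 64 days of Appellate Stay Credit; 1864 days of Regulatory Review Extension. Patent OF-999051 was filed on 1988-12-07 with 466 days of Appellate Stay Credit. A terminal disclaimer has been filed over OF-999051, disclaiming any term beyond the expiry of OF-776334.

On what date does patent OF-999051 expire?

March 18, 2010

Natural term of OF-999051:
  Base: filing + 20 years → 7 December 2008.
  Appellate Stay Credit: +466 days → 18 March 2010.
Expiry of referenced patent OF-776334:
  Base: filing + 20 years → 1 September 2007.
  Appellate Stay Credit: +64 days → 4 November 2007.
  Regulatory Review Extension: 1864 days claimed exceeds the 1580-day cap, so +1580 days → 2 March 2012.
Terminal disclaimer: OF-999051 expires on the earlier of 18 March 2010 and 2 March 2012.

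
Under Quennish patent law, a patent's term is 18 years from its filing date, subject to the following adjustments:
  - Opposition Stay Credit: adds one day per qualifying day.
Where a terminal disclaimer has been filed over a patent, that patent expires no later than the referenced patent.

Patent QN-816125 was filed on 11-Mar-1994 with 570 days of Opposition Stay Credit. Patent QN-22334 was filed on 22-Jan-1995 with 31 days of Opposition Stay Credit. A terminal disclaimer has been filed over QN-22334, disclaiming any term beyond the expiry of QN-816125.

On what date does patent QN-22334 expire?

2013-02-22

Natural term of QN-22334:
  Base: filing + 18 years → 22 January 2013.
  Opposition Stay Credit: +31 days → 22 February 2013.
Expiry of referenced patent QN-816125:
  Base: filing + 18 years → 11 March 2012.
  Opposition Stay Credit: +570 days → 2 October 2013.
Terminal disclaimer: QN-22334 expires on the earlier of 22 February 2013 and 2 October 2013.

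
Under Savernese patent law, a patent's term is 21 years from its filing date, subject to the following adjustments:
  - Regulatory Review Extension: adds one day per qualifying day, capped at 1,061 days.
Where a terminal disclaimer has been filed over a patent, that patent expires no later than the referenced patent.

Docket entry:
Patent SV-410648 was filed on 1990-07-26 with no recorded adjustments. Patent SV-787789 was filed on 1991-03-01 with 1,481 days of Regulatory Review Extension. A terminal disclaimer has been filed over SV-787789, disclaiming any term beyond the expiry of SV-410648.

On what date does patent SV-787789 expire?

July 26, 2011

Natural term of SV-787789:
  Base: filing + 21 years → 1 March 2012.
  Regulatory Review Extension: 1481 days claimed exceeds the 1061-day cap, so +1061 days → 26 January 2015.
Expiry of referenced patent SV-410648:
  Base: filing + 21 years → 26 July 2011.
Terminal disclaimer: SV-787789 expires on the earlier of 26 January 2015 and 26 July 2011.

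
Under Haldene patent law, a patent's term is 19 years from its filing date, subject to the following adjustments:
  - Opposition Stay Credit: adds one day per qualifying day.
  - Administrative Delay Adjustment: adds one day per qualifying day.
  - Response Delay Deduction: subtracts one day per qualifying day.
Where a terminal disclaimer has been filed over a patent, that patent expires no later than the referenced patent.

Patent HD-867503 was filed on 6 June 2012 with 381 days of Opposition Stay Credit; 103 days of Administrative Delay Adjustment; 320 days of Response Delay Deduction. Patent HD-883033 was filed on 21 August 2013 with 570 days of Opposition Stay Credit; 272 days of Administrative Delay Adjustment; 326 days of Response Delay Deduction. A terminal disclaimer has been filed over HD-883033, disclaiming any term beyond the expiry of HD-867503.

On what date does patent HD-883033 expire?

2031-11-17

Natural term of HD-883033:
  Base: filing + 19 years → 21 August 2032.
  Opposition Stay Credit: +570 days → 14 March 2034.
  Administrative Delay Adjustment: +272 days → 11 December 2034.
  Response Delay Deduction: −326 days → 19 January 2034.
Expiry of referenced patent HD-867503:
  Base: filing + 19 years → 6 June 2031.
  Opposition Stay Credit: +381 days → 21 June 2032.
  Administrative Delay Adjustment: +103 days → 2 October 2032.
  Response Delay Deduction: −320 days → 17 November 2031.
Terminal disclaimer: HD-883033 expires on the earlier of 19 January 2034 and 17 November 2031.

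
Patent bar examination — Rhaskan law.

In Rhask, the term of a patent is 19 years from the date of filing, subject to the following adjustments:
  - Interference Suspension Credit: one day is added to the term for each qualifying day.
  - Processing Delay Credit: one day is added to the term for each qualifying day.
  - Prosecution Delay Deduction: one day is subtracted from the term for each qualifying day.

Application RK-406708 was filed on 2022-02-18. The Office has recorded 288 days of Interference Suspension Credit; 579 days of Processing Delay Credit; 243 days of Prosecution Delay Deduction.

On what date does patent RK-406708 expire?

Base term: filing date + 19 years → 18 February 2041.
Interference Suspension Credit: +288 days → 3 December 2041.
Processing Delay Credit: +579 days → 5 July 2043.
Prosecution Delay Deduction: −243 days → 4 November 2042.

November 4, 2042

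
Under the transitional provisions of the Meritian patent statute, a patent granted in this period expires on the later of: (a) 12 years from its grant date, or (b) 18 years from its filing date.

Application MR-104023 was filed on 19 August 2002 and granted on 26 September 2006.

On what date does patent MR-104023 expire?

2020-08-19

(a) grant + 12 years → 26 September 2018.
(b) filing + 18 years → 19 August 2020.
Later of the two: 19 August 2020.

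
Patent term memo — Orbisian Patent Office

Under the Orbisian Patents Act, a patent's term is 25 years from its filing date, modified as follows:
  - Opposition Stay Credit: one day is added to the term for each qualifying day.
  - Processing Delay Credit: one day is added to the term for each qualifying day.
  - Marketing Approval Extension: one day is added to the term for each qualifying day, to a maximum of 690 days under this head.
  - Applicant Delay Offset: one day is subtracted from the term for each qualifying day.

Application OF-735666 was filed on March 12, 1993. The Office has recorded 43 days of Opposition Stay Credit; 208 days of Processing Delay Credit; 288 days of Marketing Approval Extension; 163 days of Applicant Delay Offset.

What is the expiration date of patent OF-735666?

Base term: filing date + 25 years → 12 March 2018.
Opposition Stay Credit: +43 days → 24 April 2018.
Processing Delay Credit: +208 days → 18 November 2018.
Marketing Approval Extension: 288 days (within the 690-day cap) → +288 days → 2 September 2019.
Applicant Delay Offset: −163 days → 23 March 2019.

March 23, 2019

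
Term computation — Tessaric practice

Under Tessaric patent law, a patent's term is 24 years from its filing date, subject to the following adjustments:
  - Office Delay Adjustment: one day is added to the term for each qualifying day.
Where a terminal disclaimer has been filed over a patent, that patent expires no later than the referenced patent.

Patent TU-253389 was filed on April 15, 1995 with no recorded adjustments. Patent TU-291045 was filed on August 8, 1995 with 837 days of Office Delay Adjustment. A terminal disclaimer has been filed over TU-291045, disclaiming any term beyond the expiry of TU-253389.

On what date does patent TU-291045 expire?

Natural term of TU-291045:
  Base: filing + 24 years → 8 August 2019.
  Office Delay Adjustment: +837 days → 22 November 2021.
Expiry of referenced patent TU-253389:
  Base: filing + 24 years → 15 April 2019.
Terminal disclaimer: TU-291045 expires on the earlier of 22 November 2021 and 15 April 2019.

2019-04-15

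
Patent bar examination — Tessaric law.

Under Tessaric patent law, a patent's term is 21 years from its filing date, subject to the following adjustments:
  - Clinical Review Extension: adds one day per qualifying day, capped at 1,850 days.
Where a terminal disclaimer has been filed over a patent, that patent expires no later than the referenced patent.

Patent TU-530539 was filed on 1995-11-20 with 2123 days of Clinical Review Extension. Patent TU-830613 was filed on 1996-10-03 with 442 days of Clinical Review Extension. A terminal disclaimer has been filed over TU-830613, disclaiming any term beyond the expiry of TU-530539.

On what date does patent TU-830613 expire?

Natural term of TU-830613:
  Base: filing + 21 years → 3 October 2017.
  Clinical Review Extension: 442 days (within the 1850-day cap) → +442 days → 19 December 2018.
Expiry of referenced patent TU-530539:
  Base: filing + 21 years → 20 November 2016.
  Clinical Review Extension: 2123 days claimed exceeds the 1850-day cap, so +1850 days → 14 December 2021.
Terminal disclaimer: TU-830613 expires on the earlier of 19 December 2018 and 14 December 2021.

2018-12-19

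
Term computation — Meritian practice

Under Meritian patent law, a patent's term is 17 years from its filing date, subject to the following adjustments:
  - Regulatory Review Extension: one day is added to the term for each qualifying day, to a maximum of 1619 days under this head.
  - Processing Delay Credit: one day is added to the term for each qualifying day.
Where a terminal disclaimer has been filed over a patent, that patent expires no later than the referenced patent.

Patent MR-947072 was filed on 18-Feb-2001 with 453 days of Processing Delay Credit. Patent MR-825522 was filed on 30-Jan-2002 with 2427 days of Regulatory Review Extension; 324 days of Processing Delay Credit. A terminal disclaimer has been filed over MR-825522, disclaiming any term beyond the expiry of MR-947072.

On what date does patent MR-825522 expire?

May 17, 2019

Natural term of MR-825522:
  Base: filing + 17 years → 30 January 2019.
  Regulatory Review Extension: 2427 days claimed exceeds the 1619-day cap, so +1619 days → 7 July 2023.
  Processing Delay Credit: +324 days → 26 May 2024.
Expiry of referenced patent MR-947072:
  Base: filing + 17 years → 18 February 2018.
  Processing Delay Credit: +453 days → 17 May 2019.
Terminal disclaimer: MR-825522 expires on the earlier of 26 May 2024 and 17 May 2019.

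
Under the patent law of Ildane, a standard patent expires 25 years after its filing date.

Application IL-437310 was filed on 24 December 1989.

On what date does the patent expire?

2014-12-24

Filing date + 25 years → 24 December 2014.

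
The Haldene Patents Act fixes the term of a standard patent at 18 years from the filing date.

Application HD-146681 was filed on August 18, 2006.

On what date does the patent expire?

2024-08-18

Filing date + 18 years → 18 August 2024.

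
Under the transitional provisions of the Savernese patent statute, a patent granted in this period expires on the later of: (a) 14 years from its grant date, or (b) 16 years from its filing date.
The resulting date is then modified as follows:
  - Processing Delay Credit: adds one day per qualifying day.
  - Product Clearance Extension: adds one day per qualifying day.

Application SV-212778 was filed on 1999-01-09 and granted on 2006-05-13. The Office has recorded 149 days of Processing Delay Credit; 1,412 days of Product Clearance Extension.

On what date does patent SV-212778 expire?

(a) grant + 14 years → 13 May 2020.
(b) filing + 16 years → 9 January 2015.
Later of the two: 13 May 2020.
Processing Delay Credit: +149 days → 9 October 2020.
Product Clearance Extension: +1412 days → 21 August 2024.

August 21, 2024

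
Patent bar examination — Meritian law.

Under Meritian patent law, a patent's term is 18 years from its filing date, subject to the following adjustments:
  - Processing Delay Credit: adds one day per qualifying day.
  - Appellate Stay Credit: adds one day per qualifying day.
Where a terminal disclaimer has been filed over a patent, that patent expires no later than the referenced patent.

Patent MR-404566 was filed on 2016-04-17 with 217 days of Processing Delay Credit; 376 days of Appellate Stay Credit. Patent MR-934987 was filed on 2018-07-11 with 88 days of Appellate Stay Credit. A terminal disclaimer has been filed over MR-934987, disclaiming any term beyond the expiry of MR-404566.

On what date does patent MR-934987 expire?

2035-12-01

Natural term of MR-934987:
  Base: filing + 18 years → 11 July 2036.
  Appellate Stay Credit: +88 days → 7 October 2036.
Expiry of referenced patent MR-404566:
  Base: filing + 18 years → 17 April 2034.
  Processing Delay Credit: +217 days → 20 November 2034.
  Appellate Stay Credit: +376 days → 1 December 2035.
Terminal disclaimer: MR-934987 expires on the earlier of 7 October 2036 and 1 December 2035.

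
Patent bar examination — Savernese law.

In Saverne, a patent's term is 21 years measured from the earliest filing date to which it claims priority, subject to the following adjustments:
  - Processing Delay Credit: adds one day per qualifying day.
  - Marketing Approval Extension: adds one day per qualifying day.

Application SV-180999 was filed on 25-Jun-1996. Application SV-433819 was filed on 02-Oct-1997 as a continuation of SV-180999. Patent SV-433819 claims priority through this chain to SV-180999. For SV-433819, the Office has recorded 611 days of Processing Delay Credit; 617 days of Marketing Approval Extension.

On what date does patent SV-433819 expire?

November 4, 2020

Earliest priority filing: 25 June 1996.
Base term: 25 June 1996 + 21 years → 25 June 2017.
Processing Delay Credit: +611 days → 26 February 2019.
Marketing Approval Extension: +617 days → 4 November 2020.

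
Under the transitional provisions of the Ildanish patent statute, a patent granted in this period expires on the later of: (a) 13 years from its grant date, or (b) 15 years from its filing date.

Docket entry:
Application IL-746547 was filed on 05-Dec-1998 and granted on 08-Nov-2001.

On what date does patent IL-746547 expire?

November 8, 2014

(a) grant + 13 years → 8 November 2014.
(b) filing + 15 years → 5 December 2013.
Later of the two: 8 November 2014.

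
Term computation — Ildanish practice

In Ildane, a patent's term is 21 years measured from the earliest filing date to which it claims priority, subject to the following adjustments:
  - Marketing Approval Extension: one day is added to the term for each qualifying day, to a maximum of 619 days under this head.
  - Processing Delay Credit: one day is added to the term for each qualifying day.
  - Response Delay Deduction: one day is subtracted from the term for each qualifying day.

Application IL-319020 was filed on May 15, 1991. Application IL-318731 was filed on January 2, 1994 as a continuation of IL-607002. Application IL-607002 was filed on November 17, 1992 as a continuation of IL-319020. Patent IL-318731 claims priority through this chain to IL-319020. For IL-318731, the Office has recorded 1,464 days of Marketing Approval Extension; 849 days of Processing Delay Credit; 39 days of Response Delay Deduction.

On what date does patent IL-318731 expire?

April 13, 2016

Earliest priority filing: 15 May 1991.
Base term: 15 May 1991 + 21 years → 15 May 2012.
Marketing Approval Extension: 1464 days claimed exceeds the 619-day cap, so +619 days → 24 January 2014.
Processing Delay Credit: +849 days → 22 May 2016.
Response Delay Deduction: −39 days → 13 April 2016.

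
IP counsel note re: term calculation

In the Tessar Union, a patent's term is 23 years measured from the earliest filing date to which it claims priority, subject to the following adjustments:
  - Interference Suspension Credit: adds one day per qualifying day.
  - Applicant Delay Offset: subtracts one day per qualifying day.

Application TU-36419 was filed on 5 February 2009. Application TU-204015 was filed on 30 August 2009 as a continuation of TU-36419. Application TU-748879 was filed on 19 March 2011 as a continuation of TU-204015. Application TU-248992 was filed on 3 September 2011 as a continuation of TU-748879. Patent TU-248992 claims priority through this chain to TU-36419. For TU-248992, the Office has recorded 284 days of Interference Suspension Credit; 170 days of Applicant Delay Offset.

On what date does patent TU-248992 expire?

Earliest priority filing: 5 February 2009.
Base term: 5 February 2009 + 23 years → 5 February 2032.
Interference Suspension Credit: +284 days → 15 November 2032.
Applicant Delay Offset: −170 days → 29 May 2032.

2032-05-29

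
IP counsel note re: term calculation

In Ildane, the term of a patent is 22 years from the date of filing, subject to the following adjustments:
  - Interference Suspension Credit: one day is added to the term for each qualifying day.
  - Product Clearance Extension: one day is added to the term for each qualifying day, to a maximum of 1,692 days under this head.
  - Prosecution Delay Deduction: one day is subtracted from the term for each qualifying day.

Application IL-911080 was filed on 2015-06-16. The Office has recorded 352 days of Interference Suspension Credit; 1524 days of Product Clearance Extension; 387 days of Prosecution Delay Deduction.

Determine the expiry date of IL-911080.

July 14, 2041

Base term: filing date + 22 years → 16 June 2037.
Interference Suspension Credit: +352 days → 3 June 2038.
Product Clearance Extension: 1524 days (within the 1692-day cap) → +1524 days → 5 August 2042.
Prosecution Delay Deduction: −387 days → 14 July 2041.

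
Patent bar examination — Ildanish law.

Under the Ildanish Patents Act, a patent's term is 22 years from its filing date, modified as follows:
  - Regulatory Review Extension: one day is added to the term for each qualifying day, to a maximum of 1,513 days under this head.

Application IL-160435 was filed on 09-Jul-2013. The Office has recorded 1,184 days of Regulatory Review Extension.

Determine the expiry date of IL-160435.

Base term: filing date + 22 years → 9 July 2035.
Regulatory Review Extension: 1184 days (within the 1513-day cap) → +1184 days → 5 October 2038.

October 5, 2038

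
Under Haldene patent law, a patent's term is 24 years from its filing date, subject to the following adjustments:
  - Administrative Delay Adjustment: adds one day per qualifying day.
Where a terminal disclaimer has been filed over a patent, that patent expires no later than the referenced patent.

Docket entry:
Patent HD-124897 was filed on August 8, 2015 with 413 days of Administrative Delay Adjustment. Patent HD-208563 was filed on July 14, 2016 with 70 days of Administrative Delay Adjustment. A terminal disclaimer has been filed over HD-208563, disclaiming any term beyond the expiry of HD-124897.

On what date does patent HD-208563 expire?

Natural term of HD-208563:
  Base: filing + 24 years → 14 July 2040.
  Administrative Delay Adjustment: +70 days → 22 September 2040.
Expiry of referenced patent HD-124897:
  Base: filing + 24 years → 8 August 2039.
  Administrative Delay Adjustment: +413 days → 24 September 2040.
Terminal disclaimer: HD-208563 expires on the earlier of 22 September 2040 and 24 September 2040.

September 22, 2040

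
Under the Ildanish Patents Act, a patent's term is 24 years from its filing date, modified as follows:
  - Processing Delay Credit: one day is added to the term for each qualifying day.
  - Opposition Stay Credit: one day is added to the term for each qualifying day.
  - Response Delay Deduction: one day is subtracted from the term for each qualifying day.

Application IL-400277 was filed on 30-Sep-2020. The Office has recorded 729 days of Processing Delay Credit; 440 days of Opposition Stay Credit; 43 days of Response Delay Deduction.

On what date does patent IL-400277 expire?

Base term: filing date + 24 years → 30 September 2044.
Processing Delay Credit: +729 days → 29 September 2046.
Opposition Stay Credit: +440 days → 13 December 2047.
Response Delay Deduction: −43 days → 31 October 2047.

2047-10-31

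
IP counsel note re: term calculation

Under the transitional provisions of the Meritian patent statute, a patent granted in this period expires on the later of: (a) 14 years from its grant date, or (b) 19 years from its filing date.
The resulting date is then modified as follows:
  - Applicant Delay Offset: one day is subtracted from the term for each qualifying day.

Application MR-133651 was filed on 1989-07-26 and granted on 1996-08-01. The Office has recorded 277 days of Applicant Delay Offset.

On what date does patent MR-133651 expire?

2009-10-28

(a) grant + 14 years → 1 August 2010.
(b) filing + 19 years → 26 July 2008.
Later of the two: 1 August 2010.
Applicant Delay Offset: −277 days → 28 October 2009.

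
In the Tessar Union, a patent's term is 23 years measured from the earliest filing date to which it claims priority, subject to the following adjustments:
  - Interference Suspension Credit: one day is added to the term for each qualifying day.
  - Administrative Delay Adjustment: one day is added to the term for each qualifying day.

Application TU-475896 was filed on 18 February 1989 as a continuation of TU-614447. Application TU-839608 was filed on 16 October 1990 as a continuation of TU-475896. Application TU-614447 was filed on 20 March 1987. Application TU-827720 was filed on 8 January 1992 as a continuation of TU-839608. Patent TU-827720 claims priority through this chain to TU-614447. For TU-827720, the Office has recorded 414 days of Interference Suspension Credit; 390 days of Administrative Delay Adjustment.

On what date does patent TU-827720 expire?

Earliest priority filing: 20 March 1987.
Base term: 20 March 1987 + 23 years → 20 March 2010.
Interference Suspension Credit: +414 days → 8 May 2011.
Administrative Delay Adjustment: +390 days → 1 June 2012.

2012-06-01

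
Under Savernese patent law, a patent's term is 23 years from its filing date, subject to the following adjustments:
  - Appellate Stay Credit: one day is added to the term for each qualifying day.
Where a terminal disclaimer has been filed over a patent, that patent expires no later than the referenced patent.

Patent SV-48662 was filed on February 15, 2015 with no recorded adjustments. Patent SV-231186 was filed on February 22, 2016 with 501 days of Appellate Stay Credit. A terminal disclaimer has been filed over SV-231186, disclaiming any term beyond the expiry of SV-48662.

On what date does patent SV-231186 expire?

February 15, 2038

Natural term of SV-231186:
  Base: filing + 23 years → 22 February 2039.
  Appellate Stay Credit: +501 days → 7 July 2040.
Expiry of referenced patent SV-48662:
  Base: filing + 23 years → 15 February 2038.
Terminal disclaimer: SV-231186 expires on the earlier of 7 July 2040 and 15 February 2038.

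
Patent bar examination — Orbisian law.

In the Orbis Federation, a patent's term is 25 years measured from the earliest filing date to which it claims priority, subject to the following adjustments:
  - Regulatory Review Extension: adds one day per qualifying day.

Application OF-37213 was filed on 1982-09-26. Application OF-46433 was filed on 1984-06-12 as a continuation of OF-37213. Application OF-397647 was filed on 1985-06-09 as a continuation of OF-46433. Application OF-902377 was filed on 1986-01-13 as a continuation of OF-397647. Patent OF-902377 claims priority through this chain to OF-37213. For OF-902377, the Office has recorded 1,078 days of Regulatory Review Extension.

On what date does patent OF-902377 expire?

Earliest priority filing: 26 September 1982.
Base term: 26 September 1982 + 25 years → 26 September 2007.
Regulatory Review Extension: +1078 days → 8 September 2010.

2010-09-08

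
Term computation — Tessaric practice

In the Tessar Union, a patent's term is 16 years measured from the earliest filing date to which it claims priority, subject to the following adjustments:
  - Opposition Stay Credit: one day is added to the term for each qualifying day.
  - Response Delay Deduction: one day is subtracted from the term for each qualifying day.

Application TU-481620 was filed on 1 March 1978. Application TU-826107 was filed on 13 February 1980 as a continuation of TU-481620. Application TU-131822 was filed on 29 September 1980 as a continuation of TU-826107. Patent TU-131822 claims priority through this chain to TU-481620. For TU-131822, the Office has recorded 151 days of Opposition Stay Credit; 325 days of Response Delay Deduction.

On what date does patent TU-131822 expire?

1993-09-08

Earliest priority filing: 1 March 1978.
Base term: 1 March 1978 + 16 years → 1 March 1994.
Opposition Stay Credit: +151 days → 30 July 1994.
Response Delay Deduction: −325 days → 8 September 1993.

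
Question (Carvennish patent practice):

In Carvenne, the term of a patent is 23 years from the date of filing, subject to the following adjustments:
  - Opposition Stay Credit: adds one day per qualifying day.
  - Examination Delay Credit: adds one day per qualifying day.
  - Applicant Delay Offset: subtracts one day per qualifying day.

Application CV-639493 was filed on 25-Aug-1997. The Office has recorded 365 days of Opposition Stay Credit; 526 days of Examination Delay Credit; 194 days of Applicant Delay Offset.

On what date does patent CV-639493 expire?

July 23, 2022

Base term: filing date + 23 years → 25 August 2020.
Opposition Stay Credit: +365 days → 25 August 2021.
Examination Delay Credit: +526 days → 2 February 2023.
Applicant Delay Offset: −194 days → 23 July 2022.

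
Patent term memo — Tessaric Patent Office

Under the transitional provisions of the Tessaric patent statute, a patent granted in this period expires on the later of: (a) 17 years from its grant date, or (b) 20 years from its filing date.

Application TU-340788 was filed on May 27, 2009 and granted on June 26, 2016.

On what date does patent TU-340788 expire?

June 26, 2033

(a) grant + 17 years → 26 June 2033.
(b) filing + 20 years → 27 May 2029.
Later of the two: 26 June 2033.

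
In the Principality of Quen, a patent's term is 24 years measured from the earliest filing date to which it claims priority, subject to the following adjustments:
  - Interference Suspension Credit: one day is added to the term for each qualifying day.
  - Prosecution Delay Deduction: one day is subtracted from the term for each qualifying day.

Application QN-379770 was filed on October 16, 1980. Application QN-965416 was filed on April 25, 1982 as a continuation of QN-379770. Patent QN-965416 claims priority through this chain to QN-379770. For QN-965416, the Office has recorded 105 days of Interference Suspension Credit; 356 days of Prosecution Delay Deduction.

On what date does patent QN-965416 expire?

2004-02-08

Earliest priority filing: 16 October 1980.
Base term: 16 October 1980 + 24 years → 16 October 2004.
Interference Suspension Credit: +105 days → 29 January 2005.
Prosecution Delay Deduction: −356 days → 8 February 2004.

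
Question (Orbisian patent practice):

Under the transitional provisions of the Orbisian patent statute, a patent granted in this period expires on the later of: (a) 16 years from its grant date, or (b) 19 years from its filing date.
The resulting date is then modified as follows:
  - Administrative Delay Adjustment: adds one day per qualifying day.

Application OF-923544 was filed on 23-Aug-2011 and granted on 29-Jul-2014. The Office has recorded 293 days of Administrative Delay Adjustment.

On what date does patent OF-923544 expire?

(a) grant + 16 years → 29 July 2030.
(b) filing + 19 years → 23 August 2030.
Later of the two: 23 August 2030.
Administrative Delay Adjustment: +293 days → 12 June 2031.

June 12, 2031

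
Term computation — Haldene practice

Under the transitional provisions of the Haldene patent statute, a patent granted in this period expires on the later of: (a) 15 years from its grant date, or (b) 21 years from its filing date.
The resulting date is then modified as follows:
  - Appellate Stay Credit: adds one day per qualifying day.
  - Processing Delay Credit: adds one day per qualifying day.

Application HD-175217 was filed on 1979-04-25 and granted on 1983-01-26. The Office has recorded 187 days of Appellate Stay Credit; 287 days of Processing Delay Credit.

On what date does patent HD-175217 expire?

(a) grant + 15 years → 26 January 1998.
(b) filing + 21 years → 25 April 2000.
Later of the two: 25 April 2000.
Appellate Stay Credit: +187 days → 29 October 2000.
Processing Delay Credit: +287 days → 12 August 2001.

2001-08-12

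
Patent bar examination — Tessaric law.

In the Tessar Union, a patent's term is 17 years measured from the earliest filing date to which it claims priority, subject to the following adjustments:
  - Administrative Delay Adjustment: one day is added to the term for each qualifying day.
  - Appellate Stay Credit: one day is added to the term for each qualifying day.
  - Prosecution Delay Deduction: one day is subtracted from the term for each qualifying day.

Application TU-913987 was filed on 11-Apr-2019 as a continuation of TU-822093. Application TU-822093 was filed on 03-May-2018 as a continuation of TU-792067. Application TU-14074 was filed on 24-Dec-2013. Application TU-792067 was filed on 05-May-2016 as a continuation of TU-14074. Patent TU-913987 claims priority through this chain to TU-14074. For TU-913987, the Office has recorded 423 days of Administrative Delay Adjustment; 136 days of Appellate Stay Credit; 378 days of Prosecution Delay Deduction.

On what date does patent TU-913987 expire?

2031-06-23

Earliest priority filing: 24 December 2013.
Base term: 24 December 2013 + 17 years → 24 December 2030.
Administrative Delay Adjustment: +423 days → 20 February 2032.
Appellate Stay Credit: +136 days → 5 July 2032.
Prosecution Delay Deduction: −378 days → 23 June 2031.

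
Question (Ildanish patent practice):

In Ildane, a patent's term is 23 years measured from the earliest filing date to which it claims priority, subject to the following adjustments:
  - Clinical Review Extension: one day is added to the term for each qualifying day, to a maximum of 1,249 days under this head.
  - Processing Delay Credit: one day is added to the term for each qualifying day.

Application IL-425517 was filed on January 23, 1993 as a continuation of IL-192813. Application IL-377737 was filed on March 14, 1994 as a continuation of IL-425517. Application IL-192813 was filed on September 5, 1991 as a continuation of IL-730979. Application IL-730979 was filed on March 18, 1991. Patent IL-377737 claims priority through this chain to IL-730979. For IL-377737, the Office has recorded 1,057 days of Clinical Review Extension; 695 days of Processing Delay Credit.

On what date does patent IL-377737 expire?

Earliest priority filing: 18 March 1991.
Base term: 18 March 1991 + 23 years → 18 March 2014.
Clinical Review Extension: 1057 days (within the 1249-day cap) → +1057 days → 7 February 2017.
Processing Delay Credit: +695 days → 3 January 2019.

January 3, 2019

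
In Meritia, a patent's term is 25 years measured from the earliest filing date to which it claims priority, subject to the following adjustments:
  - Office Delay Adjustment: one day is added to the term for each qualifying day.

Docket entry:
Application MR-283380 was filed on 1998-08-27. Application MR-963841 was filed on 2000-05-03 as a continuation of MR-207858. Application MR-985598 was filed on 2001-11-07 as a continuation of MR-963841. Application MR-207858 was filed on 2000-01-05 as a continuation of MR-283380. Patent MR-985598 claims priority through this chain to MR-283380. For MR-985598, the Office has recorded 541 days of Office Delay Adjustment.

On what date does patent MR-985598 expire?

2025-02-18

Earliest priority filing: 27 August 1998.
Base term: 27 August 1998 + 25 years → 27 August 2023.
Office Delay Adjustment: +541 days → 18 February 2025.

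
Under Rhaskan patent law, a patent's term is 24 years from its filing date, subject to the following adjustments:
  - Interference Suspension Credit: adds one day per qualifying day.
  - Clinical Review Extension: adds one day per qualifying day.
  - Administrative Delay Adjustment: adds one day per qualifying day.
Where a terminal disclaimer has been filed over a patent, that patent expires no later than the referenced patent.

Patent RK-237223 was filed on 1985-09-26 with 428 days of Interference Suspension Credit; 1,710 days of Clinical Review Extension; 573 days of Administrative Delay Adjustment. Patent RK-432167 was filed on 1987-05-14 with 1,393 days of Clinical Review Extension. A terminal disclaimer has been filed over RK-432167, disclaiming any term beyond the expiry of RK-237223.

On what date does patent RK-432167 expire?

Natural term of RK-432167:
  Base: filing + 24 years → 14 May 2011.
  Clinical Review Extension: +1393 days → 7 March 2015.
Expiry of referenced patent RK-237223:
  Base: filing + 24 years → 26 September 2009.
  Interference Suspension Credit: +428 days → 28 November 2010.
  Clinical Review Extension: +1710 days → 4 August 2015.
  Administrative Delay Adjustment: +573 days → 27 February 2017.
Terminal disclaimer: RK-432167 expires on the earlier of 7 March 2015 and 27 February 2017.

March 7, 2015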